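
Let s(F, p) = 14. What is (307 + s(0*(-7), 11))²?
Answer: 103041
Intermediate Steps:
(307 + s(0*(-7), 11))² = (307 + 14)² = 321² = 103041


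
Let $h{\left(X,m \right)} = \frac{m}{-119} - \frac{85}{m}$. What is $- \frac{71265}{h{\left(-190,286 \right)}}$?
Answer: $\frac{808477670}{30637} \approx 26389.0$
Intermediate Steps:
$h{\left(X,m \right)} = - \frac{85}{m} - \frac{m}{119}$ ($h{\left(X,m \right)} = m \left(- \frac{1}{119}\right) - \frac{85}{m} = - \frac{m}{119} - \frac{85}{m} = - \frac{85}{m} - \frac{m}{119}$)
$- \frac{71265}{h{\left(-190,286 \right)}} = - \frac{71265}{- \frac{85}{286} - \frac{286}{119}} = - \frac{71265}{- \frac{91911}{34034}} = \left(-71265\right) \left(- \frac{34034}{91911}\right) = \frac{808477670}{30637}$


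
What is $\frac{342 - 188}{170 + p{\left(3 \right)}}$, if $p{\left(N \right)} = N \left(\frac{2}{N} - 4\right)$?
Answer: $\frac{77}{80} \approx 0.9625$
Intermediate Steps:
$p{\left(N \right)} = N \left(-4 + \frac{2}{N}\right)$
$\frac{342 - 188}{170 + p{\left(3 \right)}} = \frac{342 - 188}{170 + \left(2 - 12\right)} = \frac{154}{170 + \left(2 - 12\right)} = \frac{154}{170 - 10} = \frac{154}{160} = 154 \cdot \frac{1}{160} = \frac{77}{80}$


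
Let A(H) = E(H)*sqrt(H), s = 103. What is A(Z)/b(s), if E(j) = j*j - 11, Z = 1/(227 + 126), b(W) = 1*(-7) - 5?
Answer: 685349*sqrt(353)/263921862 ≈ 0.048789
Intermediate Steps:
b(W) = -12 (b(W) = -7 - 5 = -12)
Z = 1/353 ≈ 0.0028329
E(j) = -11 + j**2 (E(j) = j**2 - 11 = -11 + j**2)
A(H) = sqrt(H)*(-11 + H**2) (A(H) = (-11 + H**2)*sqrt(H) = sqrt(H)*(-11 + H**2))
A(Z)/b(s) = (sqrt(1/353)*(-11 + (1/353)**2))/(-12) = ((sqrt(353)/353)*(-11 + 1/124609))*(-1/12) = ((sqrt(353)/353)*(-1370698/124609))*(-1/12) = -1370698*sqrt(353)/43986977*(-1/12) = 685349*sqrt(353)/263921862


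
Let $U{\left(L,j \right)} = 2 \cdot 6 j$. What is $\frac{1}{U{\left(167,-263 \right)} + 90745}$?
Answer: $\frac{1}{87589} \approx 1.1417 \cdot 10^{-5}$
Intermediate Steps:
$U{\left(L,j \right)} = 12 j$
$\frac{1}{U{\left(167,-263 \right)} + 90745} = \frac{1}{12 \left(-263\right) + 90745} = \frac{1}{-3156 + 90745} = \frac{1}{87589}$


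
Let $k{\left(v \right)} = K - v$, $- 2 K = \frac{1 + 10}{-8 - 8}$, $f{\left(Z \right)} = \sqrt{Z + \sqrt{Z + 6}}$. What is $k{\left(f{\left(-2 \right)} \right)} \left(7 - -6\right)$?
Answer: $\frac{143}{32} \approx 4.4688$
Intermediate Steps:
$f{\left(Z \right)} = \sqrt{Z + \sqrt{6 + Z}}$
$K = \frac{11}{32}$ ($K = - \frac{\left(1 + 10\right) \frac{1}{-8 - 8}}{2} = - \frac{11 \frac{1}{-16}}{2} = - \frac{11 \left(- \frac{1}{16}\right)}{2} = \left(- \frac{1}{2}\right) \left(- \frac{11}{16}\right) = \frac{11}{32} \approx 0.34375$)
$k{\left(v \right)} = \frac{11}{32} - v$
$k{\left(f{\left(-2 \right)} \right)} \left(7 - -6\right) = \left(\frac{11}{32} - \sqrt{-2 + \sqrt{6 - 2}}\right) \left(7 - -6\right) = \left(\frac{11}{32} - \sqrt{-2 + \sqrt{4}}\right) \left(7 + 6\right) = \left(\frac{11}{32} - \sqrt{-2 + 2}\right) 13 = \left(\frac{11}{32} - \sqrt{0}\right) 13 = \left(\frac{11}{32} - 0\right) 13 = \left(\frac{11}{32} + 0\right) 13 = \frac{11}{32} \cdot 13 = \frac{143}{32}$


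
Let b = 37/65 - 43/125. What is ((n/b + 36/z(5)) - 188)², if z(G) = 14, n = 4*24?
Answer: 10572363684/182329 ≈ 57985.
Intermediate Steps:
n = 96
b = 366/1625 (b = 37*(1/65) - 43*1/125 = 37/65 - 43/125 = 366/1625 ≈ 0.22523)
((n/b + 36/z(5)) - 188)² = ((96/(366/1625) + 36/14) - 188)² = ((96*(1625/366) + 36*(1/14)) - 188)² = ((26000/61 + 18/7) - 188)² = (183098/427 - 188)² = (102822/427)² = 10572363684/182329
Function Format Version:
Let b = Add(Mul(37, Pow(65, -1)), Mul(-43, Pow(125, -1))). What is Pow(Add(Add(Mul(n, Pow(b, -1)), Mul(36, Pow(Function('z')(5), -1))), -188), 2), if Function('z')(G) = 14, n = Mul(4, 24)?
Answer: Rational(10572363684, 182329) ≈ 57985.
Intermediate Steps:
n = 96
b = Rational(366, 1625) (b = Add(Mul(37, Rational(1, 65)), Mul(-43, Rational(1, 125))) = Add(Rational(37, 65), Rational(-43, 125)) = Rational(366, 1625) ≈ 0.22523)
Pow(Add(Add(Mul(n, Pow(b, -1)), Mul(36, Pow(Function('z')(5), -1))), -188), 2) = Pow(Add(Add(Mul(96, Pow(Rational(366, 1625), -1)), Mul(36, Pow(14, -1))), -188), 2) = Pow(Add(Add(Mul(96, Rational(1625, 366)), Mul(36, Rational(1, 14))), -188), 2) = Pow(Add(Add(Rational(26000, 61), Rational(18, 7)), -188), 2) = Pow(Add(Rational(183098, 427), -188), 2) = Pow(Rational(102822, 427), 2) = Rational(10572363684, 182329)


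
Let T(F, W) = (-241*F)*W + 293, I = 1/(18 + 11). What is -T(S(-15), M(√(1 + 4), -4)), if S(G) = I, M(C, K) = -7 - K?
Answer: -9220/29 ≈ -317.93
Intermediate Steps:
I = 1/29 ≈ 0.034483
S(G) = 1/29
T(F, W) = 293 - 241*F*W (T(F, W) = -241*F*W + 293 = 293 - 241*F*W)
-T(S(-15), M(√(1 + 4), -4)) = -(293 - 241*1/29*(-7 - 1*(-4))) = -(293 - 241*1/29*(-7 + 4)) = -(293 - 241*1/29*(-3)) = -(293 + 723/29) = -1*9220/29 = -9220/29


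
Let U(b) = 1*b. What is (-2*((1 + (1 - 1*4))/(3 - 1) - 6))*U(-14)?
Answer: -196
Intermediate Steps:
U(b) = b
(-2*((1 + (1 - 1*4))/(3 - 1) - 6))*U(-14) = -2*((1 + (1 - 1*4))/(3 - 1) - 6)*(-14) = -2*((1 + (1 - 4))/2 - 6)*(-14) = -2*((1 - 3)*(1/2) - 6)*(-14) = -2*(-2*1/2 - 6)*(-14) = -2*(-1 - 6)*(-14) = -2*(-7)*(-14) = 14*(-14) = -196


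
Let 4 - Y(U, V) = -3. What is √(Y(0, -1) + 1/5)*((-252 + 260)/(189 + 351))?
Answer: 4*√5/225 ≈ 0.039752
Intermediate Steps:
Y(U, V) = 7 (Y(U, V) = 4 - 1*(-3) = 4 + 3 = 7)
√(Y(0, -1) + 1/5)*((-252 + 260)/(189 + 351)) = √(7 + 1/5)*((-252 + 260)/(189 + 351)) = √(7 + ⅕)*(8/540) = √(36/5)*(8*(1/540)) = (6*√5/5)*(2/135) = 4*√5/225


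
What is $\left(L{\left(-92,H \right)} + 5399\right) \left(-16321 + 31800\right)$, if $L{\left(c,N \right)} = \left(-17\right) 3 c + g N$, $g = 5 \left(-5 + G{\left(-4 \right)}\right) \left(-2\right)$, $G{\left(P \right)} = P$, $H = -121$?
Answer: $-12367721$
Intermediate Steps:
$g = 90$ ($g = 5 \left(-5 - 4\right) \left(-2\right) = 5 \left(-9\right) \left(-2\right) = \left(-45\right) \left(-2\right) = 90$)
$L{\left(c,N \right)} = - 51 c + 90 N$ ($L{\left(c,N \right)} = \left(-17\right) 3 c + 90 N = - 51 c + 90 N$)
$\left(L{\left(-92,H \right)} + 5399\right) \left(-16321 + 31800\right) = \left(\left(\left(-51\right) \left(-92\right) + 90 \left(-121\right)\right) + 5399\right) \left(-16321 + 31800\right) = \left(\left(4692 - 10890\right) + 5399\right) 15479 = \left(-6198 + 5399\right) 15479 = \left(-799\right) 15479 = -12367721$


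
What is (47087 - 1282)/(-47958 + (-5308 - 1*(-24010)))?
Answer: -45805/29256 ≈ -1.5657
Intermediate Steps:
(47087 - 1282)/(-47958 + (-5308 - 1*(-24010))) = 45805/(-47958 + (-5308 + 24010)) = 45805/(-47958 + 18702) = 45805/(-29256) = 45805*(-1/29256) = -45805/29256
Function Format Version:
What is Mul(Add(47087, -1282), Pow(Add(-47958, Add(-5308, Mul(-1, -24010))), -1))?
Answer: Rational(-45805, 29256) ≈ -1.5657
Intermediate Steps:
Mul(Add(47087, -1282), Pow(Add(-47958, Add(-5308, Mul(-1, -24010))), -1)) = Mul(45805, Pow(Add(-47958, Add(-5308, 24010)), -1)) = Mul(45805, Pow(Add(-47958, 18702), -1)) = Mul(45805, Pow(-29256, -1)) = Mul(45805, Rational(-1, 29256)) = Rational(-45805, 29256)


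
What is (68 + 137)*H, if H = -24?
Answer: -4920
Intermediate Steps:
(68 + 137)*H = (68 + 137)*(-24) = 205*(-24) = -4920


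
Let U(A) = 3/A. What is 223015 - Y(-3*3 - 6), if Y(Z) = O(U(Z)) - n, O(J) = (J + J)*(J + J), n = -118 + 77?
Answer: 5574346/25 ≈ 2.2297e+5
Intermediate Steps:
n = -41
O(J) = 4*J² (O(J) = (2*J)*(2*J) = 4*J²)
Y(Z) = 41 + 36/Z² (Y(Z) = 4*(3/Z)² - 1*(-41) = 4*(9/Z²) + 41 = 36/Z² + 41 = 41 + 36/Z²)
223015 - Y(-3*3 - 6) = 223015 - (41 + 36/(-3*3 - 6)²) = 223015 - (41 + 36/(-9 - 6)²) = 223015 - (41 + 36/(-15)²) = 223015 - (41 + 36*(1/225)) = 223015 - (41 + 4/25) = 223015 - 1*1029/25 = 223015 - 1029/25 = 5574346/25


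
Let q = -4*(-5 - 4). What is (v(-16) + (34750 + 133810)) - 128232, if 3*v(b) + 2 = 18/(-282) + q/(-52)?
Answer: 73919540/1833 ≈ 40327.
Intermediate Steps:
q = 36 (q = -4*(-9) = 36)
v(b) = -1684/1833 (v(b) = -⅔ + (18/(-282) + 36/(-52))/3 = -⅔ + (18*(-1/282) + 36*(-1/52))/3 = -⅔ + (-3/47 - 9/13)/3 = -⅔ + (⅓)*(-462/611) = -⅔ - 154/611 = -1684/1833)
(v(-16) + (34750 + 133810)) - 128232 = (-1684/1833 + (34750 + 133810)) - 128232 = (-1684/1833 + 168560) - 128232 = 308968796/1833 - 128232 = 73919540/1833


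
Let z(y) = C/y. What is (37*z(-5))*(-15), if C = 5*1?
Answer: 555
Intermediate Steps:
C = 5
z(y) = 5/y
(37*z(-5))*(-15) = (37*(5/(-5)))*(-15) = (37*(5*(-1/5)))*(-15) = (37*(-1))*(-15) = -37*(-15) = 555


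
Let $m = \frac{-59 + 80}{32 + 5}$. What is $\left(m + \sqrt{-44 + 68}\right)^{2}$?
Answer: $\frac{33297}{1369} + \frac{84 \sqrt{6}}{37} \approx 29.883$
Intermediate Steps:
$m = \frac{21}{37} \approx 0.56757$
$\left(m + \sqrt{-44 + 68}\right)^{2} = \left(\frac{21}{37} + \sqrt{-44 + 68}\right)^{2} = \left(\frac{21}{37} + \sqrt{24}\right)^{2} = \left(\frac{21}{37} + 2 \sqrt{6}\right)^{2}$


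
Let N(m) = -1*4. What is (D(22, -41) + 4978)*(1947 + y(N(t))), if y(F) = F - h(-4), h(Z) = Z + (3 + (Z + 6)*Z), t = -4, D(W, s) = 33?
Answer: 9781472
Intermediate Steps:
h(Z) = 3 + Z + Z*(6 + Z) (h(Z) = Z + (3 + (6 + Z)*Z) = Z + (3 + Z*(6 + Z)) = 3 + Z + Z*(6 + Z))
N(m) = -4
y(F) = 9 + F (y(F) = F - (3 + (-4)**2 + 7*(-4)) = F - (3 + 16 - 28) = F - 1*(-9) = F + 9 = 9 + F)
(D(22, -41) + 4978)*(1947 + y(N(t))) = (33 + 4978)*(1947 + (9 - 4)) = 5011*(1947 + 5) = 5011*1952 = 9781472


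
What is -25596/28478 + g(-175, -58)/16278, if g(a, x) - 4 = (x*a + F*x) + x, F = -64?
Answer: -5856866/115891221 ≈ -0.050538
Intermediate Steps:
g(a, x) = 4 - 63*x + a*x (g(a, x) = 4 + ((x*a - 64*x) + x) = 4 + ((a*x - 64*x) + x) = 4 + ((-64*x + a*x) + x) = 4 + (-63*x + a*x) = 4 - 63*x + a*x)
-25596/28478 + g(-175, -58)/16278 = -25596/28478 + (4 - 63*(-58) - 175*(-58))/16278 = -25596*1/28478 + (4 + 3654 + 10150)*(1/16278) = -12798/14239 + 13808*(1/16278) = -12798/14239 + 6904/8139 = -5856866/115891221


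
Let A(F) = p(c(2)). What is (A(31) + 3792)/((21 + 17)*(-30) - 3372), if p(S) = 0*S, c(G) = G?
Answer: -79/94 ≈ -0.84043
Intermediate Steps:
p(S) = 0
A(F) = 0
(A(31) + 3792)/((21 + 17)*(-30) - 3372) = (0 + 3792)/((21 + 17)*(-30) - 3372) = 3792/(38*(-30) - 3372) = 3792/(-1140 - 3372) = 3792/(-4512) = 3792*(-1/4512) = -79/94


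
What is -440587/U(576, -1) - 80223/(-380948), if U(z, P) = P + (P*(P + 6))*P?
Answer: -10490025974/95237 ≈ -1.1015e+5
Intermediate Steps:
U(z, P) = P + P²*(6 + P) (U(z, P) = P + (P*(6 + P))*P = P + P²*(6 + P))
-440587/U(576, -1) - 80223/(-380948) = -440587*(-1/(1 + (-1)² + 6*(-1))) - 80223/(-380948) = -440587*(-1/(1 + 1 - 6)) - 80223*(-1/380948) = -440587/((-1*(-4))) + 80223/380948 = -440587/4 + 80223/380948 = -10490025974/95237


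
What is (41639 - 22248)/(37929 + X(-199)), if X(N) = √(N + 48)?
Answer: 735481239/1438609192 - 19391*I*√151/1438609192 ≈ 0.51124 - 0.00016563*I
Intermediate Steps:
X(N) = √(48 + N)
(41639 - 22248)/(37929 + X(-199)) = (41639 - 22248)/(37929 + √(48 - 199)) = 19391/(37929 + √(-151)) = 19391/(37929 + I*√151)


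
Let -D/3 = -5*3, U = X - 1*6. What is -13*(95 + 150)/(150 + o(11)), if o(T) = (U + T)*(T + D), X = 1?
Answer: -3185/486 ≈ -6.5535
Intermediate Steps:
U = -5 (U = 1 - 1*6 = 1 - 6 = -5)
D = 45 (D = -(-15)*3 = -3*(-15) = 45)
o(T) = (-5 + T)*(45 + T) (o(T) = (-5 + T)*(T + 45) = (-5 + T)*(45 + T))
-13*(95 + 150)/(150 + o(11)) = -13*(95 + 150)/(150 + (-225 + 11**2 + 40*11)) = -3185/(150 + (-225 + 121 + 440)) = -3185/(150 + 336) = -3185/486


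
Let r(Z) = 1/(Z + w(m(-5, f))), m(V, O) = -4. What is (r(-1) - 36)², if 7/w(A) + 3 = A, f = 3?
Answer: 5329/4 ≈ 1332.3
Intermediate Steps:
w(A) = 7/(-3 + A)
r(Z) = 1/(-1 + Z) (r(Z) = 1/(Z + 7/(-3 - 4)) = 1/(Z + 7/(-7)) = 1/(Z + 7*(-⅐)) = 1/(Z - 1) = 1/(-1 + Z))
(r(-1) - 36)² = (1/(-1 - 1) - 36)² = (1/(-2) - 36)² = (-½ - 36)² = (-73/2)² = 5329/4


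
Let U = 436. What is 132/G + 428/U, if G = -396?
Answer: 212/327 ≈ 0.64832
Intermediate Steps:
132/G + 428/U = 132/(-396) + 428/436 = 132*(-1/396) + 428*(1/436) = -⅓ + 107/109 = 212/327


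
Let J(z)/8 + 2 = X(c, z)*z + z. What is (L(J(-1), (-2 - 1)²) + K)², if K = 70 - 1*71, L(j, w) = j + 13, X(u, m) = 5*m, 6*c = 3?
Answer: 784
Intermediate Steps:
c = ½ (c = (⅙)*3 = ½ ≈ 0.50000)
J(z) = -16 + 8*z + 40*z² (J(z) = -16 + 8*((5*z)*z + z) = -16 + 8*(5*z² + z) = -16 + 8*(z + 5*z²) = -16 + (8*z + 40*z²) = -16 + 8*z + 40*z²)
L(j, w) = 13 + j
K = -1 (K = 70 - 71 = -1)
(L(J(-1), (-2 - 1)²) + K)² = ((13 + (-16 + 8*(-1) + 40*(-1)²)) - 1)² = ((13 + (-16 - 8 + 40*1)) - 1)² = ((13 + (-16 - 8 + 40)) - 1)² = ((13 + 16) - 1)² = (29 - 1)² = 28² = 784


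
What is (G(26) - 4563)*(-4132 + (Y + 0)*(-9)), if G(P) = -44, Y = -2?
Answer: 18953198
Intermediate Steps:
(G(26) - 4563)*(-4132 + (Y + 0)*(-9)) = (-44 - 4563)*(-4132 + (-2 + 0)*(-9)) = -4607*(-4132 - 2*(-9)) = -4607*(-4132 + 18) = -4607*(-4114) = 18953198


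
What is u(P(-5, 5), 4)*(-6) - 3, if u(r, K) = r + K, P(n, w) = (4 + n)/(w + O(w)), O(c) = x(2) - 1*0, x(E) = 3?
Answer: -105/4 ≈ -26.250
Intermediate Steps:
O(c) = 3 (O(c) = 3 - 1*0 = 3 + 0 = 3)
P(n, w) = (4 + n)/(3 + w) (P(n, w) = (4 + n)/(w + 3) = (4 + n)/(3 + w))
u(r, K) = K + r
u(P(-5, 5), 4)*(-6) - 3 = (4 + (4 - 5)/(3 + 5))*(-6) - 3 = (4 - 1/8)*(-6) - 3 = (4 + (⅛)*(-1))*(-6) - 3 = (4 - ⅛)*(-6) - 3 = (31/8)*(-6) - 3 = -93/4 - 3 = -105/4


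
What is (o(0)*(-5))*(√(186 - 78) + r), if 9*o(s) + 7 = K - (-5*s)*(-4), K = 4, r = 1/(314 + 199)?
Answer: 5/1539 + 10*√3 ≈ 17.324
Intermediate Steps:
r = 1/513 ≈ 0.0019493
o(s) = -⅓ - 20*s/9 (o(s) = -7/9 + (4 - (-5*s)*(-4))/9 = -7/9 + (4 - 20*s)/9 = -7/9 + (4/9 - 20*s/9) = -⅓ - 20*s/9)
(o(0)*(-5))*(√(186 - 78) + r) = ((-⅓ - 20/9*0)*(-5))*(√(186 - 78) + 1/513) = ((-⅓ + 0)*(-5))*(√108 + 1/513) = (-⅓*(-5))*(6*√3 + 1/513) = 5*(1/513 + 6*√3)/3 = 5/1539 + 10*√3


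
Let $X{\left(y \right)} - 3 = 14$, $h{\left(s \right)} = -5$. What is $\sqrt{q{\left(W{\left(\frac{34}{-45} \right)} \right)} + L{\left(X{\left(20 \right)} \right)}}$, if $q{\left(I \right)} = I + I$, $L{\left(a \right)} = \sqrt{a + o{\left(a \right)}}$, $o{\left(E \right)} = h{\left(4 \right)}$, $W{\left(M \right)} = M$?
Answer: $\frac{\sqrt{-340 + 450 \sqrt{3}}}{15} \approx 1.3975$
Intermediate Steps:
$X{\left(y \right)} = 17$ ($X{\left(y \right)} = 3 + 14 = 17$)
$o{\left(E \right)} = -5$
$L{\left(a \right)} = \sqrt{-5 + a}$ ($L{\left(a \right)} = \sqrt{a - 5} = \sqrt{-5 + a}$)
$q{\left(I \right)} = 2 I$
$\sqrt{q{\left(W{\left(\frac{34}{-45} \right)} \right)} + L{\left(X{\left(20 \right)} \right)}} = \sqrt{2 \frac{34}{-45} + \sqrt{-5 + 17}} = \sqrt{2 \cdot 34 \left(- \frac{1}{45}\right) + \sqrt{12}} = \sqrt{2 \left(- \frac{34}{45}\right) + 2 \sqrt{3}} = \sqrt{- \frac{68}{45} + 2 \sqrt{3}}$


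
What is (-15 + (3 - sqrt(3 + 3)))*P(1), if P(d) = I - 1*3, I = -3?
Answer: 72 + 6*sqrt(6) ≈ 86.697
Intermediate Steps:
P(d) = -6 (P(d) = -3 - 1*3 = -3 - 3 = -6)
(-15 + (3 - sqrt(3 + 3)))*P(1) = (-15 + (3 - sqrt(3 + 3)))*(-6) = (-15 + (3 - sqrt(6)))*(-6) = (-12 - sqrt(6))*(-6) = 72 + 6*sqrt(6)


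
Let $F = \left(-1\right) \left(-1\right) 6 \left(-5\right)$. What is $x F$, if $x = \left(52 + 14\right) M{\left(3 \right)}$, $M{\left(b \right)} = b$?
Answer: $-5940$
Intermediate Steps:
$x = 198$ ($x = \left(52 + 14\right) 3 = 66 \cdot 3 = 198$)
$F = -30$ ($F = 1 \cdot 6 \left(-5\right) = 6 \left(-5\right) = -30$)
$x F = 198 \left(-30\right) = -5940$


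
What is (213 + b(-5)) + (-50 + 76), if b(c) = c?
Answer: 234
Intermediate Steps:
(213 + b(-5)) + (-50 + 76) = (213 - 5) + (-50 + 76) = 208 + 26 = 234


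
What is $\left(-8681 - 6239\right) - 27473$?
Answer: $-42393$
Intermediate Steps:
$\left(-8681 - 6239\right) - 27473 = -14920 - 27473 = -42393$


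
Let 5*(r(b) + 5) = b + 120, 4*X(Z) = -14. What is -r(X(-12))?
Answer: -183/10 ≈ -18.300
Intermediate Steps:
X(Z) = -7/2 (X(Z) = (¼)*(-14) = -7/2)
r(b) = 19 + b/5 (r(b) = -5 + (b + 120)/5 = -5 + (120 + b)/5 = -5 + (24 + b/5) = 19 + b/5)
-r(X(-12)) = -(19 + (⅕)*(-7/2)) = -(19 - 7/10) = -1*183/10 = -183/10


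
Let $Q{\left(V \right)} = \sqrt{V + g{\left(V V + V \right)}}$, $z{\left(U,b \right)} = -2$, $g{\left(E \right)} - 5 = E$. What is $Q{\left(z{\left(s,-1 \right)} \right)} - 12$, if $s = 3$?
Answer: $-12 + \sqrt{5} \approx -9.7639$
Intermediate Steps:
$g{\left(E \right)} = 5 + E$
$Q{\left(V \right)} = \sqrt{5 + V^{2} + 2 V}$ ($Q{\left(V \right)} = \sqrt{V + \left(5 + \left(V V + V\right)\right)} = \sqrt{V + \left(5 + \left(V^{2} + V\right)\right)} = \sqrt{V + \left(5 + \left(V + V^{2}\right)\right)} = \sqrt{V + \left(5 + V + V^{2}\right)} = \sqrt{5 + V^{2} + 2 V}$)
$Q{\left(z{\left(s,-1 \right)} \right)} - 12 = \sqrt{5 - 2 - 2 \left(1 - 2\right)} - 12 = \sqrt{5 - 2 - -2} - 12 = \sqrt{5 - 2 + 2} - 12 = \sqrt{5} - 12 = -12 + \sqrt{5}$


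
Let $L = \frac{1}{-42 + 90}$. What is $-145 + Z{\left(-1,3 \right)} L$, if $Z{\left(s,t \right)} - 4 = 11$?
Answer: $- \frac{2315}{16} \approx -144.69$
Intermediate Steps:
$Z{\left(s,t \right)} = 15$ ($Z{\left(s,t \right)} = 4 + 11 = 15$)
$L = \frac{1}{48} \approx 0.020833$
$-145 + Z{\left(-1,3 \right)} L = -145 + 15 \cdot \frac{1}{48} = -145 + \frac{5}{16} = - \frac{2315}{16}$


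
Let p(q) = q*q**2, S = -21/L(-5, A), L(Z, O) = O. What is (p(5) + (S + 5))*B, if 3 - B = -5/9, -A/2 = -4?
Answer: 4076/9 ≈ 452.89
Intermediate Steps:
A = 8 (A = -2*(-4) = 8)
S = -21/8 ≈ -2.6250
B = 32/9 (B = 3 - (-5)/9 = 3 - 1*(-5/9) = 3 + 5/9 = 32/9 ≈ 3.5556)
p(q) = q**3
(p(5) + (S + 5))*B = (5**3 + (-21/8 + 5))*(32/9) = (125 + 19/8)*(32/9) = (1019/8)*(32/9) = 4076/9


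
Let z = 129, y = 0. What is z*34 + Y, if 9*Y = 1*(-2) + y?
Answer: 39472/9 ≈ 4385.8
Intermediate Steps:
Y = -2/9 (Y = (1*(-2) + 0)/9 = (-2 + 0)/9 = (⅑)*(-2) = -2/9 ≈ -0.22222)
z*34 + Y = 129*34 - 2/9 = 4386 - 2/9 = 39472/9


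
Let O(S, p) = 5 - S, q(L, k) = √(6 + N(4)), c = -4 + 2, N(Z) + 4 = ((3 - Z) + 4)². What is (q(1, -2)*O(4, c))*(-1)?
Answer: -√11 ≈ -3.3166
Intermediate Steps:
N(Z) = -4 + (7 - Z)² (N(Z) = -4 + ((3 - Z) + 4)² = -4 + (7 - Z)²)
c = -2
q(L, k) = √11 (q(L, k) = √(6 + (-4 + (-7 + 4)²)) = √(6 + (-4 + (-3)²)) = √(6 + (-4 + 9)) = √(6 + 5) = √11)
(q(1, -2)*O(4, c))*(-1) = (√11*(5 - 1*4))*(-1) = (√11*(5 - 4))*(-1) = (√11*1)*(-1) = √11*(-1) = -√11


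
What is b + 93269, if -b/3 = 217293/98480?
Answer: 9184479241/98480 ≈ 93262.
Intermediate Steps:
b = -651879/98480 ≈ -6.6194
b + 93269 = -651879/98480 + 93269 = 9184479241/98480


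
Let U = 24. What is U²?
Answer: 576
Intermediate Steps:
U² = 24² = 576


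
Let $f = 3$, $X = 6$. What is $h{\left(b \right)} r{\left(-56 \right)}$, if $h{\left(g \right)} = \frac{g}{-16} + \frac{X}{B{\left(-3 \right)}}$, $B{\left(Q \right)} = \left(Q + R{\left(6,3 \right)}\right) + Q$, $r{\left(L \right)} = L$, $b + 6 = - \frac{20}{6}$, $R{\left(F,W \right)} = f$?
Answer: $\frac{238}{3} \approx 79.333$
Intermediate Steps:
$R{\left(F,W \right)} = 3$
$b = - \frac{28}{3}$ ($b = -6 - \frac{20}{6} = -6 - \frac{10}{3} = - \frac{28}{3} \approx -9.3333$)
$B{\left(Q \right)} = 3 + 2 Q$ ($B{\left(Q \right)} = \left(Q + 3\right) + Q = \left(3 + Q\right) + Q = 3 + 2 Q$)
$h{\left(g \right)} = -2 - \frac{g}{16}$ ($h{\left(g \right)} = \frac{g}{-16} + \frac{6}{3 + 2 \left(-3\right)} = g \left(- \frac{1}{16}\right) + \frac{6}{3 - 6} = - \frac{g}{16} + \frac{6}{-3} = - \frac{g}{16} + 6 \left(- \frac{1}{3}\right) = - \frac{g}{16} - 2 = -2 - \frac{g}{16}$)
$h{\left(b \right)} r{\left(-56 \right)} = \left(-2 - - \frac{7}{12}\right) \left(-56\right) = \left(-2 + \frac{7}{12}\right) \left(-56\right) = \left(- \frac{17}{12}\right) \left(-56\right) = \frac{238}{3}$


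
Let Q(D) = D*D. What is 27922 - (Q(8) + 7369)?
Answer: 20489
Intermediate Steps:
Q(D) = D²
27922 - (Q(8) + 7369) = 27922 - (8² + 7369) = 27922 - (64 + 7369) = 27922 - 1*7433 = 27922 - 7433 = 20489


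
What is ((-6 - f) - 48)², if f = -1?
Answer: 2809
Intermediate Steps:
((-6 - f) - 48)² = ((-6 - 1*(-1)) - 48)² = ((-6 + 1) - 48)² = (-5 - 48)² = (-53)² = 2809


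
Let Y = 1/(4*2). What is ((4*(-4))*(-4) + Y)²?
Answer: 263169/64 ≈ 4112.0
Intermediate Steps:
Y = ⅛ (Y = 1/8 = ⅛ ≈ 0.12500)
((4*(-4))*(-4) + Y)² = ((4*(-4))*(-4) + ⅛)² = (-16*(-4) + ⅛)² = (64 + ⅛)² = (513/8)² = 263169/64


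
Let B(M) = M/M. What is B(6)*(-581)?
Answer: -581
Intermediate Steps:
B(M) = 1
B(6)*(-581) = 1*(-581) = -581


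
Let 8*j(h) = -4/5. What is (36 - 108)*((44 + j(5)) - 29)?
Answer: -5364/5 ≈ -1072.8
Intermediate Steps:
j(h) = -⅒ (j(h) = (-4/5)/8 = (-4*⅕)/8 = (⅛)*(-⅘) = -⅒)
(36 - 108)*((44 + j(5)) - 29) = (36 - 108)*((44 - ⅒) - 29) = -72*(439/10 - 29) = -72*149/10 = -5364/5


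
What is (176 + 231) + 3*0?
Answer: 407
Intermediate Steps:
(176 + 231) + 3*0 = 407 + 0 = 407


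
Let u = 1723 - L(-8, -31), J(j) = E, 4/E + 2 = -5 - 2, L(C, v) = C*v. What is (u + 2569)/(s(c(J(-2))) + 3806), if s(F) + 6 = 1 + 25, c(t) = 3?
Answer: 2022/1913 ≈ 1.0570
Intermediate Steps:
E = -4/9 (E = 4/(-2 + (-5 - 2)) = 4/(-2 - 7) = 4/(-9) = 4*(-1/9) = -4/9 ≈ -0.44444)
J(j) = -4/9
s(F) = 20 (s(F) = -6 + (1 + 25) = -6 + 26 = 20)
u = 1475 (u = 1723 - (-8)*(-31) = 1723 - 1*248 = 1723 - 248 = 1475)
(u + 2569)/(s(c(J(-2))) + 3806) = (1475 + 2569)/(20 + 3806) = 4044/3826 = 4044*(1/3826) = 2022/1913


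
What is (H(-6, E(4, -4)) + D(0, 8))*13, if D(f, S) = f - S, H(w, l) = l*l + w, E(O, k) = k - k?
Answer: -182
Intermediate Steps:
E(O, k) = 0
H(w, l) = w + l² (H(w, l) = l² + w = w + l²)
(H(-6, E(4, -4)) + D(0, 8))*13 = ((-6 + 0²) + (0 - 1*8))*13 = ((-6 + 0) + (0 - 8))*13 = (-6 - 8)*13 = -14*13 = -182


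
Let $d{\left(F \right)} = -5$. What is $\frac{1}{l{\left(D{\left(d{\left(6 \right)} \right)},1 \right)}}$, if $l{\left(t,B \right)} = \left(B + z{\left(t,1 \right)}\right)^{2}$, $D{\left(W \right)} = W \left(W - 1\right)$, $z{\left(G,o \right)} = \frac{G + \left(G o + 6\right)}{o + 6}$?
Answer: $\frac{49}{5329} \approx 0.009195$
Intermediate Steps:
$z{\left(G,o \right)} = \frac{6 + G + G o}{6 + o}$ ($z{\left(G,o \right)} = \frac{G + \left(6 + G o\right)}{6 + o} = \frac{6 + G + G o}{6 + o}$)
$D{\left(W \right)} = W \left(-1 + W\right)$
$l{\left(t,B \right)} = \left(\frac{6}{7} + B + \frac{2 t}{7}\right)^{2}$ ($l{\left(t,B \right)} = \left(B + \frac{6 + t + t 1}{6 + 1}\right)^{2} = \left(B + \frac{6 + t + t}{7}\right)^{2} = \left(B + \frac{6 + 2 t}{7}\right)^{2} = \left(B + \left(\frac{6}{7} + \frac{2 t}{7}\right)\right)^{2} = \left(\frac{6}{7} + B + \frac{2 t}{7}\right)^{2}$)
$\frac{1}{l{\left(D{\left(d{\left(6 \right)} \right)},1 \right)}} = \frac{1}{\frac{1}{49} \left(6 + 2 \left(- 5 \left(-1 - 5\right)\right) + 7 \cdot 1\right)^{2}} = \frac{1}{\frac{1}{49} \left(6 + 2 \left(\left(-5\right) \left(-6\right)\right) + 7\right)^{2}} = \frac{1}{\frac{1}{49} \left(6 + 2 \cdot 30 + 7\right)^{2}} = \frac{1}{\frac{1}{49} \left(6 + 60 + 7\right)^{2}} = \frac{1}{\frac{1}{49} \cdot 73^{2}} = \frac{1}{\frac{1}{49} \cdot 5329} = \frac{1}{\frac{5329}{49}} = \frac{49}{5329}$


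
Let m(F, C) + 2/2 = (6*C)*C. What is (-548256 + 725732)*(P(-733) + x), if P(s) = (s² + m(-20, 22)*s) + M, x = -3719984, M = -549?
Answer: -942600415068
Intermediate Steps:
m(F, C) = -1 + 6*C² (m(F, C) = -1 + (6*C)*C = -1 + 6*C²)
P(s) = -549 + s² + 2903*s (P(s) = (s² + (-1 + 6*22²)*s) - 549 = (s² + (-1 + 6*484)*s) - 549 = (s² + (-1 + 2904)*s) - 549 = (s² + 2903*s) - 549 = -549 + s² + 2903*s)
(-548256 + 725732)*(P(-733) + x) = (-548256 + 725732)*((-549 + (-733)² + 2903*(-733)) - 3719984) = 177476*((-549 + 537289 - 2127899) - 3719984) = 177476*(-1591159 - 3719984) = 177476*(-5311143) = -942600415068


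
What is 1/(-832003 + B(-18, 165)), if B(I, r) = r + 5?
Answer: -1/831833 ≈ -1.2022e-6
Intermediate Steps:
B(I, r) = 5 + r
1/(-832003 + B(-18, 165)) = 1/(-832003 + (5 + 165)) = 1/(-832003 + 170) = 1/(-831833) = -1/831833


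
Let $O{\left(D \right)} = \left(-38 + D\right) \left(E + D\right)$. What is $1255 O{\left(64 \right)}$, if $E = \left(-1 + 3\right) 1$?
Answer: $2153580$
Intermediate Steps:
$E = 2$ ($E = 2 \cdot 1 = 2$)
$O{\left(D \right)} = \left(-38 + D\right) \left(2 + D\right)$
$1255 O{\left(64 \right)} = 1255 \left(-76 + 64^{2} - 2304\right) = 1255 \left(-76 + 4096 - 2304\right) = 1255 \cdot 1716 = 2153580$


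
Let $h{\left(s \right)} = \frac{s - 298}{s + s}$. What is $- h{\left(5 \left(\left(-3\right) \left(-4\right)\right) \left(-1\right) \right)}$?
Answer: $- \frac{179}{60} \approx -2.9833$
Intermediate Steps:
$h{\left(s \right)} = \frac{-298 + s}{2 s}$
$- h{\left(5 \left(\left(-3\right) \left(-4\right)\right) \left(-1\right) \right)} = - \frac{-298 + 5 \left(\left(-3\right) \left(-4\right)\right) \left(-1\right)}{2 \cdot 5 \left(\left(-3\right) \left(-4\right)\right) \left(-1\right)} = - \frac{-298 + 5 \cdot 12 \left(-1\right)}{2 \cdot 5 \cdot 12 \left(-1\right)} = - \frac{-298 + 60 \left(-1\right)}{2 \cdot 60 \left(-1\right)} = - \frac{-298 - 60}{2 \left(-60\right)} = - \frac{\left(-1\right) \left(-358\right)}{2 \cdot 60} = \left(-1\right) \frac{179}{60} = - \frac{179}{60}$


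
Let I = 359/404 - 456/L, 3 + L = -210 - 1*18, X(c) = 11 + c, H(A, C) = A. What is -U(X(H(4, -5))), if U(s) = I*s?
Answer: -1335765/31108 ≈ -42.940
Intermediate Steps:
L = -231 (L = -3 + (-210 - 1*18) = -3 + (-210 - 18) = -3 - 228 = -231)
I = 89051/31108 (I = 359/404 - 456/(-231) = 359*(1/404) - 456*(-1/231) = 359/404 + 152/77 = 89051/31108 ≈ 2.8626)
U(s) = 89051*s/31108
-U(X(H(4, -5))) = -89051*(11 + 4)/31108 = -89051*15/31108 = -1*1335765/31108 = -1335765/31108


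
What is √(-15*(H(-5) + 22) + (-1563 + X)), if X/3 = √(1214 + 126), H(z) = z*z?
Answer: √(-2268 + 6*√335) ≈ 46.456*I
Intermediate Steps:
H(z) = z²
X = 6*√335 (X = 3*√(1214 + 126) = 3*√1340 = 3*(2*√335) = 6*√335 ≈ 109.82)
√(-15*(H(-5) + 22) + (-1563 + X)) = √(-15*((-5)² + 22) + (-1563 + 6*√335)) = √(-15*(25 + 22) + (-1563 + 6*√335)) = √(-15*47 + (-1563 + 6*√335)) = √(-705 + (-1563 + 6*√335)) = √(-2268 + 6*√335)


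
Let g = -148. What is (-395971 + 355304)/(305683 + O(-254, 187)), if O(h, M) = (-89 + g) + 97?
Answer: -40667/305543 ≈ -0.13310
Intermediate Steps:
O(h, M) = -140 (O(h, M) = (-89 - 148) + 97 = -237 + 97 = -140)
(-395971 + 355304)/(305683 + O(-254, 187)) = (-395971 + 355304)/(305683 - 140) = -40667/305543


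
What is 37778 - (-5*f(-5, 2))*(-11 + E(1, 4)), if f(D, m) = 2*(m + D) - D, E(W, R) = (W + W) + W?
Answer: 37818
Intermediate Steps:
E(W, R) = 3*W (E(W, R) = 2*W + W = 3*W)
f(D, m) = D + 2*m (f(D, m) = 2*(D + m) - D = (2*D + 2*m) - D = D + 2*m)
37778 - (-5*f(-5, 2))*(-11 + E(1, 4)) = 37778 - (-5*(-5 + 2*2))*(-11 + 3*1) = 37778 - (-5*(-5 + 4))*(-11 + 3) = 37778 - (-5*(-1))*(-8) = 37778 - 5*(-8) = 37778 - 1*(-40) = 37778 + 40 = 37818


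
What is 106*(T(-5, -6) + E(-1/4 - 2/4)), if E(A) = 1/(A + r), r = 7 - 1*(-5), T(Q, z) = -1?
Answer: -4346/45 ≈ -96.578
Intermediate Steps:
r = 12 (r = 7 + 5 = 12)
E(A) = 1/(12 + A) (E(A) = 1/(A + 12) = 1/(12 + A))
106*(T(-5, -6) + E(-1/4 - 2/4)) = 106*(-1 + 1/(12 + (-1/4 - 2/4))) = 106*(-1 + 1/(12 + (-1*¼ - 2*¼))) = 106*(-1 + 1/(12 + (-¼ - ½))) = 106*(-1 + 1/(12 - ¾)) = 106*(-1 + 1/(45/4)) = 106*(-1 + 4/45) = 106*(-41/45) = -4346/45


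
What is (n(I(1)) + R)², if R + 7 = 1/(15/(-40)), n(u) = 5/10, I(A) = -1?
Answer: 3025/36 ≈ 84.028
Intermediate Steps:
n(u) = ½ (n(u) = 5*(⅒) = ½)
R = -29/3 (R = -7 + 1/(15/(-40)) = -7 + 1/(15*(-1/40)) = -7 + 1/(-3/8) = -7 - 8/3 = -29/3 ≈ -9.6667)
(n(I(1)) + R)² = (½ - 29/3)² = (-55/6)² = 3025/36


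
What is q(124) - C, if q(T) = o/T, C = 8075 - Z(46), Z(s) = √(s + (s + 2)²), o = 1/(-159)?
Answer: -159206701/19716 + 5*√94 ≈ -8026.5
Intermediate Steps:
o = -1/159 ≈ -0.0062893
Z(s) = √(s + (2 + s)²)
C = 8075 - 5*√94 (C = 8075 - √(46 + (2 + 46)²) = 8075 - √(46 + 48²) = 8075 - √(46 + 2304) = 8075 - √2350 = 8075 - 5*√94 ≈ 8026.5)
q(T) = -1/(159*T)
q(124) - C = -1/159/124 - (8075 - 5*√94) = -1/159*1/124 + (-8075 + 5*√94) = -1/19716 + (-8075 + 5*√94) = -159206701/19716 + 5*√94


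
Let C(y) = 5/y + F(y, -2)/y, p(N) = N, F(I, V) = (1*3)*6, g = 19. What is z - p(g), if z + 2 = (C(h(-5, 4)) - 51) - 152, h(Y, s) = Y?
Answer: -1143/5 ≈ -228.60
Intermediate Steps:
F(I, V) = 18 (F(I, V) = 3*6 = 18)
C(y) = 23/y (C(y) = 5/y + 18/y = 23/y)
z = -1048/5 (z = -2 + ((23/(-5) - 51) - 152) = -2 + ((23*(-⅕) - 51) - 152) = -2 + ((-23/5 - 51) - 152) = -2 + (-278/5 - 152) = -2 - 1038/5 = -1048/5 ≈ -209.60)
z - p(g) = -1048/5 - 1*19 = -1048/5 - 19 = -1143/5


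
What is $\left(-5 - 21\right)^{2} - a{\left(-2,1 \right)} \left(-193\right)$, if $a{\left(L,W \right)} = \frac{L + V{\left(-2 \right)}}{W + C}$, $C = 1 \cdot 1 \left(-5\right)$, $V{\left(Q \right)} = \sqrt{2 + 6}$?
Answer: $\frac{1545}{2} - \frac{193 \sqrt{2}}{2} \approx 636.03$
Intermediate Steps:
$V{\left(Q \right)} = 2 \sqrt{2}$ ($V{\left(Q \right)} = \sqrt{8} = 2 \sqrt{2}$)
$C = -5$ ($C = 1 \left(-5\right) = -5$)
$a{\left(L,W \right)} = \frac{L + 2 \sqrt{2}}{-5 + W}$ ($a{\left(L,W \right)} = \frac{L + 2 \sqrt{2}}{W - 5} = \frac{L + 2 \sqrt{2}}{-5 + W}$)
$\left(-5 - 21\right)^{2} - a{\left(-2,1 \right)} \left(-193\right) = \left(-5 - 21\right)^{2} - \frac{-2 + 2 \sqrt{2}}{-5 + 1} \left(-193\right) = \left(-26\right)^{2} - \frac{-2 + 2 \sqrt{2}}{-4} \left(-193\right) = 676 - - \frac{-2 + 2 \sqrt{2}}{4} \left(-193\right) = 676 - \left(\frac{1}{2} - \frac{\sqrt{2}}{2}\right) \left(-193\right) = 676 - \left(- \frac{193}{2} + \frac{193 \sqrt{2}}{2}\right) = 676 + \left(\frac{193}{2} - \frac{193 \sqrt{2}}{2}\right) = \frac{1545}{2} - \frac{193 \sqrt{2}}{2}$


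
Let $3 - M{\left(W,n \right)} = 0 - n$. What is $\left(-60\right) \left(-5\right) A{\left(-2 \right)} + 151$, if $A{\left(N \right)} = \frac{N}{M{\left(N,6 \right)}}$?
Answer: $\frac{253}{3} \approx 84.333$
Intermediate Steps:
$M{\left(W,n \right)} = 3 + n$ ($M{\left(W,n \right)} = 3 - \left(0 - n\right) = 3 - - n = 3 + n$)
$A{\left(N \right)} = \frac{N}{9}$ ($A{\left(N \right)} = \frac{N}{3 + 6} = \frac{N}{9}$)
$\left(-60\right) \left(-5\right) A{\left(-2 \right)} + 151 = \left(-60\right) \left(-5\right) \frac{1}{9} \left(-2\right) + 151 = 300 \left(- \frac{2}{9}\right) + 151 = - \frac{200}{3} + 151 = \frac{253}{3}$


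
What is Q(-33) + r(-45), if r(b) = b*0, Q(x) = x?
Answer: -33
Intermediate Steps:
r(b) = 0
Q(-33) + r(-45) = -33 + 0 = -33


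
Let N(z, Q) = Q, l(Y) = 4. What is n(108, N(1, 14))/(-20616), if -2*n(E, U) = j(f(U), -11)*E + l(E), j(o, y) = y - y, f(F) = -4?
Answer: 1/10308 ≈ 9.7012e-5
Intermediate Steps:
j(o, y) = 0
n(E, U) = -2 (n(E, U) = -(0*E + 4)/2 = -(0 + 4)/2 = -½*4 = -2)
n(108, N(1, 14))/(-20616) = -2/(-20616) = -2*(-1/20616) = 1/10308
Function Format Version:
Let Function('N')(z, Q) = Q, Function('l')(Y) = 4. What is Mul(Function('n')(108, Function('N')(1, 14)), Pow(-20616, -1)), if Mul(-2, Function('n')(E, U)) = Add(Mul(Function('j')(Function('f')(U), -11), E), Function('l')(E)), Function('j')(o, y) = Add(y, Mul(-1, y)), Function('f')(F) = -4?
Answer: Rational(1, 10308) ≈ 9.7012e-5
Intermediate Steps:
Function('j')(o, y) = 0
Function('n')(E, U) = -2 (Function('n')(E, U) = Mul(Rational(-1, 2), Add(Mul(0, E), 4)) = Mul(Rational(-1, 2), Add(0, 4)) = Mul(Rational(-1, 2), 4) = -2)
Mul(Function('n')(108, Function('N')(1, 14)), Pow(-20616, -1)) = Mul(-2, Pow(-20616, -1)) = Mul(-2, Rational(-1, 20616)) = Rational(1, 10308)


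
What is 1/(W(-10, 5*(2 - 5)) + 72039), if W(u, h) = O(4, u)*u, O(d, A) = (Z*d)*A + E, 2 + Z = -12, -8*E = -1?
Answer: 4/265751 ≈ 1.5052e-5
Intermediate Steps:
E = ⅛ (E = -⅛*(-1) = ⅛ ≈ 0.12500)
Z = -14 (Z = -2 - 12 = -14)
O(d, A) = ⅛ - 14*A*d (O(d, A) = (-14*d)*A + ⅛ = -14*A*d + ⅛ = ⅛ - 14*A*d)
W(u, h) = u*(⅛ - 56*u) (W(u, h) = (⅛ - 14*u*4)*u = (⅛ - 56*u)*u = u*(⅛ - 56*u))
1/(W(-10, 5*(2 - 5)) + 72039) = 1/((⅛)*(-10)*(1 - 448*(-10)) + 72039) = 1/((⅛)*(-10)*(1 + 4480) + 72039) = 1/((⅛)*(-10)*4481 + 72039) = 1/(-22405/4 + 72039) = 1/(265751/4) = 4/265751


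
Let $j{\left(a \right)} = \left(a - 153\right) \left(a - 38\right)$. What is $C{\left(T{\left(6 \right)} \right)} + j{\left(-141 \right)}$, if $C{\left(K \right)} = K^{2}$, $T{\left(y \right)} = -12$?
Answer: $52770$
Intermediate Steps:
$j{\left(a \right)} = \left(-153 + a\right) \left(-38 + a\right)$
$C{\left(T{\left(6 \right)} \right)} + j{\left(-141 \right)} = \left(-12\right)^{2} + \left(5814 + \left(-141\right)^{2} - -26931\right) = 144 + \left(5814 + 19881 + 26931\right) = 144 + 52626 = 52770$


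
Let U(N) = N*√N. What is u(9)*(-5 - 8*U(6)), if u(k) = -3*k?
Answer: 135 + 1296*√6 ≈ 3309.5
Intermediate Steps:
U(N) = N^(3/2)
u(9)*(-5 - 8*U(6)) = (-3*9)*(-5 - 48*√6) = -27*(-5 - 48*√6) = 135 + 1296*√6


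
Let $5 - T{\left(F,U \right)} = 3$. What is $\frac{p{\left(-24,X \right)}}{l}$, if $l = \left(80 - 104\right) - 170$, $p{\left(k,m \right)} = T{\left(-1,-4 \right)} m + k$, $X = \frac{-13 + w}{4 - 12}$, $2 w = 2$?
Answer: $\frac{21}{194} \approx 0.10825$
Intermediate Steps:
$w = 1$ ($w = \frac{1}{2} \cdot 2 = 1$)
$T{\left(F,U \right)} = 2$ ($T{\left(F,U \right)} = 5 - 3 = 2$)
$X = \frac{3}{2}$ ($X = \frac{-13 + 1}{4 - 12} = - \frac{12}{-8} = \left(-12\right) \left(- \frac{1}{8}\right) = \frac{3}{2} \approx 1.5$)
$p{\left(k,m \right)} = k + 2 m$ ($p{\left(k,m \right)} = 2 m + k = k + 2 m$)
$l = -194$ ($l = \left(80 - 104\right) - 170 = -24 - 170 = -194$)
$\frac{p{\left(-24,X \right)}}{l} = \frac{-24 + 2 \cdot \frac{3}{2}}{-194} = \left(-24 + 3\right) \left(- \frac{1}{194}\right) = \left(-21\right) \left(- \frac{1}{194}\right) = \frac{21}{194}$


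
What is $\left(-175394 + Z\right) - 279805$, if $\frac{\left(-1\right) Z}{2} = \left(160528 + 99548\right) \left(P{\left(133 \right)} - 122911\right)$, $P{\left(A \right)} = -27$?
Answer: $63945991377$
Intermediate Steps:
$Z = 63946446576$ ($Z = - 2 \left(160528 + 99548\right) \left(-27 - 122911\right) = - 2 \cdot 260076 \left(-122938\right) = \left(-2\right) \left(-31973223288\right) = 63946446576$)
$\left(-175394 + Z\right) - 279805 = \left(-175394 + 63946446576\right) - 279805 = 63946271182 - 279805 = 63945991377$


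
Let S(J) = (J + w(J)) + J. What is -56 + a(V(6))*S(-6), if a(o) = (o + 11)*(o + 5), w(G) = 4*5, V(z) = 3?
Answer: 840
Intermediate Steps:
w(G) = 20
S(J) = 20 + 2*J (S(J) = (J + 20) + J = (20 + J) + J = 20 + 2*J)
a(o) = (5 + o)*(11 + o) (a(o) = (11 + o)*(5 + o) = (5 + o)*(11 + o))
-56 + a(V(6))*S(-6) = -56 + (55 + 3² + 16*3)*(20 + 2*(-6)) = -56 + (55 + 9 + 48)*(20 - 12) = -56 + 112*8 = -56 + 896 = 840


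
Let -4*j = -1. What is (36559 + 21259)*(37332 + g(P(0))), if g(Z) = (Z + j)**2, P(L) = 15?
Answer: 17375262997/8 ≈ 2.1719e+9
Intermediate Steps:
j = 1/4 (j = -1/4*(-1) = 1/4 ≈ 0.25000)
g(Z) = (1/4 + Z)**2 (g(Z) = (Z + 1/4)**2 = (1/4 + Z)**2)
(36559 + 21259)*(37332 + g(P(0))) = (36559 + 21259)*(37332 + (1 + 4*15)**2/16) = 57818*(37332 + (1 + 60)**2/16) = 57818*(37332 + (1/16)*61**2) = 57818*(37332 + (1/16)*3721) = 57818*(37332 + 3721/16) = 57818*(601033/16) = 17375262997/8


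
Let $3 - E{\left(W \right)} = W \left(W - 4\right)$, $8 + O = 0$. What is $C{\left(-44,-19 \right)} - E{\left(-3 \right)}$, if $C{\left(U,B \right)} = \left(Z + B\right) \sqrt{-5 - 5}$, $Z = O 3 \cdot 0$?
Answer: $18 - 19 i \sqrt{10} \approx 18.0 - 60.083 i$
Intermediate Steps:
$O = -8$ ($O = -8 + 0 = -8$)
$Z = 0$ ($Z = \left(-8\right) 3 \cdot 0 = \left(-24\right) 0 = 0$)
$E{\left(W \right)} = 3 - W \left(-4 + W\right)$ ($E{\left(W \right)} = 3 - W \left(W - 4\right) = 3 - W \left(-4 + W\right)$)
$C{\left(U,B \right)} = i B \sqrt{10}$ ($C{\left(U,B \right)} = \left(0 + B\right) \sqrt{-5 - 5} = B \sqrt{-10} = B i \sqrt{10} = i B \sqrt{10}$)
$C{\left(-44,-19 \right)} - E{\left(-3 \right)} = i \left(-19\right) \sqrt{10} - \left(3 - \left(-3\right)^{2} + 4 \left(-3\right)\right) = - 19 i \sqrt{10} - \left(3 - 9 - 12\right) = - 19 i \sqrt{10} - -18 = - 19 i \sqrt{10} + 18 = 18 - 19 i \sqrt{10}$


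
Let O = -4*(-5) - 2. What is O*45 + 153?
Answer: 963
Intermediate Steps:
O = 18 (O = 20 - 2 = 18)
O*45 + 153 = 18*45 + 153 = 810 + 153 = 963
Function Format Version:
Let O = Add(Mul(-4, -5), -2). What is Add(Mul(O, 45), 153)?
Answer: 963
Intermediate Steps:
O = 18 (O = Add(20, -2) = 18)
Add(Mul(O, 45), 153) = Add(Mul(18, 45), 153) = Add(810, 153) = 963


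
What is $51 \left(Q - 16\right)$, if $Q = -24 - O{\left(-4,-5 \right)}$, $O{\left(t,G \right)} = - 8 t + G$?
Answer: $-3417$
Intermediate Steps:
$O{\left(t,G \right)} = G - 8 t$
$Q = -51$ ($Q = -24 - \left(-5 - -32\right) = -24 - \left(-5 + 32\right) = -24 - 27 = -51$)
$51 \left(Q - 16\right) = 51 \left(-51 - 16\right) = 51 \left(-67\right) = -3417$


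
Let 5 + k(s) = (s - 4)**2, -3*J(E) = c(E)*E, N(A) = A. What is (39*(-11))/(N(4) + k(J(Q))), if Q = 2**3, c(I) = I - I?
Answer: -143/5 ≈ -28.600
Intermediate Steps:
c(I) = 0
Q = 8
J(E) = 0 (J(E) = -0*E = -1/3*0 = 0)
k(s) = -5 + (-4 + s)**2 (k(s) = -5 + (s - 4)**2 = -5 + (-4 + s)**2)
(39*(-11))/(N(4) + k(J(Q))) = (39*(-11))/(4 + (-5 + (-4 + 0)**2)) = -429/(4 + (-5 + (-4)**2)) = -429/(4 + (-5 + 16)) = -429/(4 + 11) = -429/15 = -429*1/15 = -143/5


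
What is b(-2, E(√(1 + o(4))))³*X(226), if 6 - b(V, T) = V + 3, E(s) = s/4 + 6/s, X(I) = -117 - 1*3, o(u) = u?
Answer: -15000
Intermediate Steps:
X(I) = -120 (X(I) = -117 - 3 = -120)
E(s) = 6/s + s/4 (E(s) = s*(¼) + 6/s = s/4 + 6/s = 6/s + s/4)
b(V, T) = 3 - V (b(V, T) = 6 - (V + 3) = 6 - (3 + V) = 6 + (-3 - V) = 3 - V)
b(-2, E(√(1 + o(4))))³*X(226) = (3 - 1*(-2))³*(-120) = (3 + 2)³*(-120) = 5³*(-120) = 125*(-120) = -15000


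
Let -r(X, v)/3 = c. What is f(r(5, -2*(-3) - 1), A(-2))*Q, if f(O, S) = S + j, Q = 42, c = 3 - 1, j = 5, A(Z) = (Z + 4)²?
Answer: 378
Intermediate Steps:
A(Z) = (4 + Z)²
c = 2
r(X, v) = -6 (r(X, v) = -3*2 = -6)
f(O, S) = 5 + S (f(O, S) = S + 5 = 5 + S)
f(r(5, -2*(-3) - 1), A(-2))*Q = (5 + (4 - 2)²)*42 = (5 + 2²)*42 = (5 + 4)*42 = 9*42 = 378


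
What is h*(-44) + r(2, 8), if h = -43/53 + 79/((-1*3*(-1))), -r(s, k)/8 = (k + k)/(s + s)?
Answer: -183640/159 ≈ -1155.0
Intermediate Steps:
r(s, k) = -8*k/s (r(s, k) = -8*(k + k)/(s + s) = -8*2*k/(2*s) = -8*2*k*1/(2*s) = -8*k/s)
h = 4058/159 (h = -43*1/53 + 79/((-3*(-1))) = -43/53 + 79/3 = 4058/159 ≈ 25.522)
h*(-44) + r(2, 8) = (4058/159)*(-44) - 8*8/2 = -178552/159 - 8*8*½ = -178552/159 - 32 = -183640/159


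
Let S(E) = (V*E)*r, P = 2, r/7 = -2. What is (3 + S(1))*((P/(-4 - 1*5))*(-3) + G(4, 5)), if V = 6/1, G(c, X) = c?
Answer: -378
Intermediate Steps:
r = -14 (r = 7*(-2) = -14)
V = 6 (V = 6*1 = 6)
S(E) = -84*E (S(E) = (6*E)*(-14) = -84*E)
(3 + S(1))*((P/(-4 - 1*5))*(-3) + G(4, 5)) = (3 - 84*1)*((2/(-4 - 1*5))*(-3) + 4) = (3 - 84)*((2/(-4 - 5))*(-3) + 4) = -81*((2/(-9))*(-3) + 4) = -81*((2*(-⅑))*(-3) + 4) = -81*(-2/9*(-3) + 4) = -81*(⅔ + 4) = -81*14/3 = -378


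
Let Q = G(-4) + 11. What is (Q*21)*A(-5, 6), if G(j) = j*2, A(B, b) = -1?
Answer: -63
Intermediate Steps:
G(j) = 2*j
Q = 3 (Q = 2*(-4) + 11 = -8 + 11 = 3)
(Q*21)*A(-5, 6) = (3*21)*(-1) = 63*(-1) = -63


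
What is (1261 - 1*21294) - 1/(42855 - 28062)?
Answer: -296348170/14793 ≈ -20033.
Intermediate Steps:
(1261 - 1*21294) - 1/(42855 - 28062) = (1261 - 21294) - 1/14793 = -20033 - 1*1/14793 = -20033 - 1/14793 = -296348170/14793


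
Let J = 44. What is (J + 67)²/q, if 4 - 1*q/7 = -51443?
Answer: 4107/120043 ≈ 0.034213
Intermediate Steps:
q = 360129 (q = 28 - 7*(-51443) = 28 + 360101 = 360129)
(J + 67)²/q = (44 + 67)²/360129 = 111²*(1/360129) = 12321*(1/360129) = 4107/120043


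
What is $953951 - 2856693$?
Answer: $-1902742$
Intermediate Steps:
$953951 - 2856693 = -1902742$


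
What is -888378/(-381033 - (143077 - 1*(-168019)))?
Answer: 888378/692129 ≈ 1.2835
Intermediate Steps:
-888378/(-381033 - (143077 - 1*(-168019))) = -888378/(-381033 - (143077 + 168019)) = -888378/(-381033 - 1*311096) = -888378/(-381033 - 311096) = -888378/(-692129) = -888378*(-1/692129) = 888378/692129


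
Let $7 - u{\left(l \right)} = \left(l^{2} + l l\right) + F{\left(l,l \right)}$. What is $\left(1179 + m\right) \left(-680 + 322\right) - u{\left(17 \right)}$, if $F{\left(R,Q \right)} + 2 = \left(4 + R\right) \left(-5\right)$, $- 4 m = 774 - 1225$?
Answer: $- \frac{923965}{2} \approx -4.6198 \cdot 10^{5}$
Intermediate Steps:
$m = \frac{451}{4}$ ($m = - \frac{774 - 1225}{4} = \left(- \frac{1}{4}\right) \left(-451\right) = \frac{451}{4} \approx 112.75$)
$F{\left(R,Q \right)} = -22 - 5 R$ ($F{\left(R,Q \right)} = -2 + \left(4 + R\right) \left(-5\right) = -2 - \left(20 + 5 R\right) = -22 - 5 R$)
$u{\left(l \right)} = 29 - 2 l^{2} + 5 l$ ($u{\left(l \right)} = 7 - \left(\left(l^{2} + l l\right) - \left(22 + 5 l\right)\right) = 7 - \left(\left(l^{2} + l^{2}\right) - \left(22 + 5 l\right)\right) = 7 - \left(2 l^{2} - \left(22 + 5 l\right)\right) = 7 - \left(-22 - 5 l + 2 l^{2}\right) = 7 + \left(22 - 2 l^{2} + 5 l\right) = 29 - 2 l^{2} + 5 l$)
$\left(1179 + m\right) \left(-680 + 322\right) - u{\left(17 \right)} = \left(1179 + \frac{451}{4}\right) \left(-680 + 322\right) - \left(29 - 2 \cdot 17^{2} + 5 \cdot 17\right) = \frac{5167}{4} \left(-358\right) - \left(29 - 578 + 85\right) = - \frac{924893}{2} - \left(29 - 578 + 85\right) = - \frac{924893}{2} - -464 = - \frac{924893}{2} + 464 = - \frac{923965}{2}$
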